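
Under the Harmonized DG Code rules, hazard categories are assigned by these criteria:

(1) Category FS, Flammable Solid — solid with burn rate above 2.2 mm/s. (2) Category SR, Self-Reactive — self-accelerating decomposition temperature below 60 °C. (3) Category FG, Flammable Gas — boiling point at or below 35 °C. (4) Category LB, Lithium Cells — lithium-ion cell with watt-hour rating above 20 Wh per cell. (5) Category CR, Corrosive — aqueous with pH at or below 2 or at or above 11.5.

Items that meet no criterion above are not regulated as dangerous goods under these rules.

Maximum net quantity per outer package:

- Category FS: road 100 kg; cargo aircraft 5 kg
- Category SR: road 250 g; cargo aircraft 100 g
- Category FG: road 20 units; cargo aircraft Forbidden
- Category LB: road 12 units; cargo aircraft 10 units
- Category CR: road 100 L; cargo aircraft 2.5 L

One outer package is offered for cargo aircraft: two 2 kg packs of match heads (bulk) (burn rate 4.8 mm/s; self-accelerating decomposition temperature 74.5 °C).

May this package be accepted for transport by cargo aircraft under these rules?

With burn rate 4.8 mm/s (> 2.2 mm/s), the match heads (bulk) fall in Category FS.
Category FS quantity: two 2 kg packs = 4 kg.
4 kg ≤ 5 kg (cargo aircraft limit, Category FS) — within limit.

Yes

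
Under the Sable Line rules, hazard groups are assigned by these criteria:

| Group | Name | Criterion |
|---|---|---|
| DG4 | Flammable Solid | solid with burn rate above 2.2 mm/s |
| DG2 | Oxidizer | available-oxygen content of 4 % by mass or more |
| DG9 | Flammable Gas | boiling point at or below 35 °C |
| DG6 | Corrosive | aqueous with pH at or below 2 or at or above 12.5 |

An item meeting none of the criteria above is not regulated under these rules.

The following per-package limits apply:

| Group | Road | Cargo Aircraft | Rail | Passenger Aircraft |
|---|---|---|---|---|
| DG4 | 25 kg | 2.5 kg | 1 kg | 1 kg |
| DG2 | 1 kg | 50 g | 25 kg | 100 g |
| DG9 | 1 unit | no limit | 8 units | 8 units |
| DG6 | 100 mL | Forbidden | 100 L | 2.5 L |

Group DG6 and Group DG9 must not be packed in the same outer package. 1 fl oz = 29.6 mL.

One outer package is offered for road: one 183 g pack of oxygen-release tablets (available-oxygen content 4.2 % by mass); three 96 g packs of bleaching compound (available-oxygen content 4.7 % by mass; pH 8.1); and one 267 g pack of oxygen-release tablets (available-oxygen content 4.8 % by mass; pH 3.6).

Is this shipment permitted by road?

Yes

Available-oxygen content 4.2 % by mass meets the Group DG2 criterion (Oxidizer), so the oxygen-release tablets are Group DG2.
With available-oxygen content 4.7 % by mass (≥ 4 % by mass), the bleaching compound falls in Group DG2.
With available-oxygen content 4.8 % by mass (≥ 4 % by mass), the oxygen-release tablets fall in Group DG2.
Group DG2 net quantity: 183 g + (three 96 g packs = 288 g) + 267 g = 738 g.
That is within the Group DG2 road limit of 1 kg.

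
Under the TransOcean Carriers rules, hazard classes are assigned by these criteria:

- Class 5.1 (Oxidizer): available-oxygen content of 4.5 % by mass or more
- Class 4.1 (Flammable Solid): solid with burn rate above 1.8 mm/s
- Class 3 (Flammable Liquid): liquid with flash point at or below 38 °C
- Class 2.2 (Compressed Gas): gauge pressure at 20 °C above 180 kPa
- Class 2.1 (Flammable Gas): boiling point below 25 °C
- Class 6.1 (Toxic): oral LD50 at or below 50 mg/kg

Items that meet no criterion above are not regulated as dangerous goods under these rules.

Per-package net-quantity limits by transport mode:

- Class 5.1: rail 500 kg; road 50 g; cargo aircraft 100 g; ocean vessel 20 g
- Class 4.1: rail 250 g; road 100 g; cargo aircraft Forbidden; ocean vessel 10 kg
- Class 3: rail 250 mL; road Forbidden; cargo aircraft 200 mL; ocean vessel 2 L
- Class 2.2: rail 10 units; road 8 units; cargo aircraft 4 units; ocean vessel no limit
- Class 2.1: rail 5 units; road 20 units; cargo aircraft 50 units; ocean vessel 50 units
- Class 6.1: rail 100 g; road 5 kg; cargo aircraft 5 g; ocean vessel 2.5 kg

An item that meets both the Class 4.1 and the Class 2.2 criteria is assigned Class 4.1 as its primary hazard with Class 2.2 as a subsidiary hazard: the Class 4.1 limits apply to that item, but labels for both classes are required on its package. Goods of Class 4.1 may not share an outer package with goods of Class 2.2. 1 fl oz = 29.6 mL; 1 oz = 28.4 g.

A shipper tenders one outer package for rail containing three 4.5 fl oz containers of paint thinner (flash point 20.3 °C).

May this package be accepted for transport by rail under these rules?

Paint thinner: flash point 20.3 °C ≤ 38 °C → Class 3 (Flammable Liquid).
Class 3 quantity: three 4.5 fl oz containers = 399.6 mL.
399.6 mL exceeds the rail limit of 250 mL for Class 3.

No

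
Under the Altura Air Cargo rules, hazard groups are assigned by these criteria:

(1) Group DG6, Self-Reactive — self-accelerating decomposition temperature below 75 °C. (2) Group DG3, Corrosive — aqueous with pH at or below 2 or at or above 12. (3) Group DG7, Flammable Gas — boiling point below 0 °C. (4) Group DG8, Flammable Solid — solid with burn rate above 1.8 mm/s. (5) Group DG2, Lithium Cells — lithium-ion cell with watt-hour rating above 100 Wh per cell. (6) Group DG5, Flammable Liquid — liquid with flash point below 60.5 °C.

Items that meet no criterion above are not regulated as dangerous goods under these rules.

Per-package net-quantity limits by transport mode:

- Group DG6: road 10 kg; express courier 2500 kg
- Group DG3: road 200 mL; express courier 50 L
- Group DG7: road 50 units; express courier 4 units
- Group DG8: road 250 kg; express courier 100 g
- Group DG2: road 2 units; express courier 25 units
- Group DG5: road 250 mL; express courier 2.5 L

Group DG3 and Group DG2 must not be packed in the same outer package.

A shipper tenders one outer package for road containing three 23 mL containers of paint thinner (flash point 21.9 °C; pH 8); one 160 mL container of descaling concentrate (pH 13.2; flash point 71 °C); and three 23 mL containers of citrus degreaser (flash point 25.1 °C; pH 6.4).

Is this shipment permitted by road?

Yes

With flash point 21.9 °C (< 60.5 °C), the paint thinner falls in Group DG5.
pH 13.2 meets the Group DG3 criterion (Corrosive), so the descaling concentrate is Group DG3.
Flash point 25.1 °C meets the Group DG5 criterion (Flammable Liquid), so the citrus degreaser is Group DG5.
Group DG5 net quantity: (three 23 mL containers = 69 mL) + (three 23 mL containers = 69 mL) = 138 mL.
138 mL ≤ 250 mL (road limit, Group DG5) — within limit.
Group DG3 quantity: 160 mL.
160 mL is within the road limit of 200 mL for Group DG3.
The segregation rule (Group DG3 with Group DG2) does not apply to Group DG5 with Group DG3.
Every hazard group is within its road limit and no segregation rule is violated.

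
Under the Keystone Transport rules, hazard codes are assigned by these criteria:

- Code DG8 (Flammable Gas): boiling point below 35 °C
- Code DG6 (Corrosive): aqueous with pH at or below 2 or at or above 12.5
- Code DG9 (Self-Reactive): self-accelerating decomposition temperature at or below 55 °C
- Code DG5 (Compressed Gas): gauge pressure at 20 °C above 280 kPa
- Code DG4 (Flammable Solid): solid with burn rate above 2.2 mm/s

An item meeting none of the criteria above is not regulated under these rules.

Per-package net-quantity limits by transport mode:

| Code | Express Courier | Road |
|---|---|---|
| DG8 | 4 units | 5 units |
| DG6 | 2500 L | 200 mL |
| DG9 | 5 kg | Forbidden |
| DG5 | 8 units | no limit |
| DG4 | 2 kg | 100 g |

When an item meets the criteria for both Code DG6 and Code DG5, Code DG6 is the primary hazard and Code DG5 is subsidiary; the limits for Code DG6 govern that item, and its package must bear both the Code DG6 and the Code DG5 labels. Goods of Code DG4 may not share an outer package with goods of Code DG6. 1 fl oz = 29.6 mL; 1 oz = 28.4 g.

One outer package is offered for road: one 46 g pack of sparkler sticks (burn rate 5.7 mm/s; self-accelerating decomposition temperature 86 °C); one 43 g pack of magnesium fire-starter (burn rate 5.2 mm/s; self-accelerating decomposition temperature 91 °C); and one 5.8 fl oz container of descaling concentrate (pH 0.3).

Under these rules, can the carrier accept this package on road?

No

Sparkler sticks: burn rate 5.7 mm/s > 2.2 mm/s → Code DG4 (Flammable Solid).
Magnesium fire-starter: burn rate 5.2 mm/s > 2.2 mm/s → Code DG4 (Flammable Solid).
Descaling concentrate: pH 0.3 ≤ 2 → Code DG6 (Corrosive).
Code DG4 net quantity: 46 g + 43 g = 89 g.
89 g is within the road limit of 100 g for Code DG4.
Code DG6 quantity: one 5.8 fl oz container = 171.68 mL.
171.68 mL ≤ 200 mL (road limit, Code DG6) — within limit.
Code DG4 and Code DG6 may not share an outer package.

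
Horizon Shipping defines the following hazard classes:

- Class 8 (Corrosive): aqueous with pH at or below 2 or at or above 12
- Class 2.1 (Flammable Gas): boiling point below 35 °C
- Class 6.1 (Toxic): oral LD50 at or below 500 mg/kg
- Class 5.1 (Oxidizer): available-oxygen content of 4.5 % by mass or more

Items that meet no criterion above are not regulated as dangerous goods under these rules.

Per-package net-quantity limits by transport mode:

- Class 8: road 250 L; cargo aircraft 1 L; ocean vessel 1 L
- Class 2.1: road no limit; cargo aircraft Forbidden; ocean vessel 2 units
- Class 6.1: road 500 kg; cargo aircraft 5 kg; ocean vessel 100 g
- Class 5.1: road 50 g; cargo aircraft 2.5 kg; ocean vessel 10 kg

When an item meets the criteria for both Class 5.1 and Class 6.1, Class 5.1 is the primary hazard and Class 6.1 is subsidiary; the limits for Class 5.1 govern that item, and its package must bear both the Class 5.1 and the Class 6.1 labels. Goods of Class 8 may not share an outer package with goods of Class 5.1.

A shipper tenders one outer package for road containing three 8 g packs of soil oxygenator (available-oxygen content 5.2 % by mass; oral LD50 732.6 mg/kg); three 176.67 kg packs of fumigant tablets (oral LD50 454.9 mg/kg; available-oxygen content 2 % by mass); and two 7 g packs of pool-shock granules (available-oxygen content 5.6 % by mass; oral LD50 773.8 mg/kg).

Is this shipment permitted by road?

No

Soil oxygenator: available-oxygen content 5.2 % by mass ≥ 4.5 % by mass → Class 5.1 (Oxidizer).
Oral LD50 454.9 mg/kg meets the Class 6.1 criterion (Toxic), so the fumigant tablets are Class 6.1.
Available-oxygen content 5.6 % by mass meets the Class 5.1 criterion (Oxidizer), so the pool-shock granules are Class 5.1.
Total Class 5.1: (three 8 g packs = 24 g) + (two 7 g packs = 14 g) = 38 g.
38 g is within the road limit of 50 g for Class 5.1.
Class 6.1 quantity: three 176.67 kg packs = 530.01 kg.
530.01 kg exceeds the road limit of 500 kg for Class 6.1.
The segregation rule (Class 8 with Class 5.1) does not apply to Class 5.1 with Class 6.1.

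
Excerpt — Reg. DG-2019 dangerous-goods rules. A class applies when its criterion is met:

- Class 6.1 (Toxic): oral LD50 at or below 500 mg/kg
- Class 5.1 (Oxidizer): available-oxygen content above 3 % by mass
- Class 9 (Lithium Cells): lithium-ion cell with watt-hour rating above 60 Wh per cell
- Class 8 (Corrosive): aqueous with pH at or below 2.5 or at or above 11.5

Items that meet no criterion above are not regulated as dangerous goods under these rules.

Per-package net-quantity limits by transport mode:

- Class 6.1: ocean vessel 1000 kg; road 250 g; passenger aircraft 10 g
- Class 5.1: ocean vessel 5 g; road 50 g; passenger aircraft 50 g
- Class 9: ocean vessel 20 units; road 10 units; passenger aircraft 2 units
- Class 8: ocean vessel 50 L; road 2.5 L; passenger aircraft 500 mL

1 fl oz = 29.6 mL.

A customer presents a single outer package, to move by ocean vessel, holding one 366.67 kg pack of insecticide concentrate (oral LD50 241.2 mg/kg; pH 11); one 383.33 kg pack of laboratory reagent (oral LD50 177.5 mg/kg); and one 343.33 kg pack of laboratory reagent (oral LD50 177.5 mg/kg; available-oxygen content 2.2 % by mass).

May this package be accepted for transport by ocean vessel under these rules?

No

Oral LD50 241.2 mg/kg meets the Class 6.1 criterion (Toxic), so the insecticide concentrate is Class 6.1.
Laboratory reagent: oral LD50 177.5 mg/kg ≤ 500 mg/kg → Class 6.1 (Toxic).
Oral LD50 177.5 mg/kg meets the Class 6.1 criterion (Toxic), so the laboratory reagent is Class 6.1.
Total Class 6.1: 366.67 kg + 383.33 kg + 343.33 kg = 1093.33 kg.
That exceeds the Class 6.1 ocean vessel limit of 1000 kg.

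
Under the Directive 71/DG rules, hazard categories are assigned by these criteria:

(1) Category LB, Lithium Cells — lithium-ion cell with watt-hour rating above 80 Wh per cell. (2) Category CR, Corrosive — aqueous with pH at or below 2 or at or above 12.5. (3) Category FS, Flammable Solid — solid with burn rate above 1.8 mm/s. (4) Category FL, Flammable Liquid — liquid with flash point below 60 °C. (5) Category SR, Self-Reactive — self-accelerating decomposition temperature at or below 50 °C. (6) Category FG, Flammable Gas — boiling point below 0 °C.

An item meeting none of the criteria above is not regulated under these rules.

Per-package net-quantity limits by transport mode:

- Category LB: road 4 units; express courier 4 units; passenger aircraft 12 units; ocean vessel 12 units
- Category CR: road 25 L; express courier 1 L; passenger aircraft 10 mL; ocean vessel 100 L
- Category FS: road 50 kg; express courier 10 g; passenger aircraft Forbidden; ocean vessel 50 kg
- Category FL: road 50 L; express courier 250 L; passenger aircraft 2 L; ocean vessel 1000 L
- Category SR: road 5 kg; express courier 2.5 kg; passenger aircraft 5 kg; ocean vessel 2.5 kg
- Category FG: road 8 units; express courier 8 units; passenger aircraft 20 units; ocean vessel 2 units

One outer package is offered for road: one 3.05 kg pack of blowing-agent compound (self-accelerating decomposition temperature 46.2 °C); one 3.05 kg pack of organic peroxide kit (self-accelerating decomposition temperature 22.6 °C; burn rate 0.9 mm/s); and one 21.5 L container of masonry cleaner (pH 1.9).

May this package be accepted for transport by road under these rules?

Self-accelerating decomposition temperature 46.2 °C meets the Category SR criterion (Self-Reactive), so the blowing-agent compound is Category SR.
With self-accelerating decomposition temperature 22.6 °C (≤ 50 °C), the organic peroxide kit falls in Category SR.
pH 1.9 meets the Category CR criterion (Corrosive), so the masonry cleaner is Category CR.
Total Category SR: 3.05 kg + 3.05 kg = 6.1 kg.
That exceeds the Category SR road limit of 5 kg.
Category CR quantity: 21.5 L.
That is within the Category CR road limit of 25 L.

No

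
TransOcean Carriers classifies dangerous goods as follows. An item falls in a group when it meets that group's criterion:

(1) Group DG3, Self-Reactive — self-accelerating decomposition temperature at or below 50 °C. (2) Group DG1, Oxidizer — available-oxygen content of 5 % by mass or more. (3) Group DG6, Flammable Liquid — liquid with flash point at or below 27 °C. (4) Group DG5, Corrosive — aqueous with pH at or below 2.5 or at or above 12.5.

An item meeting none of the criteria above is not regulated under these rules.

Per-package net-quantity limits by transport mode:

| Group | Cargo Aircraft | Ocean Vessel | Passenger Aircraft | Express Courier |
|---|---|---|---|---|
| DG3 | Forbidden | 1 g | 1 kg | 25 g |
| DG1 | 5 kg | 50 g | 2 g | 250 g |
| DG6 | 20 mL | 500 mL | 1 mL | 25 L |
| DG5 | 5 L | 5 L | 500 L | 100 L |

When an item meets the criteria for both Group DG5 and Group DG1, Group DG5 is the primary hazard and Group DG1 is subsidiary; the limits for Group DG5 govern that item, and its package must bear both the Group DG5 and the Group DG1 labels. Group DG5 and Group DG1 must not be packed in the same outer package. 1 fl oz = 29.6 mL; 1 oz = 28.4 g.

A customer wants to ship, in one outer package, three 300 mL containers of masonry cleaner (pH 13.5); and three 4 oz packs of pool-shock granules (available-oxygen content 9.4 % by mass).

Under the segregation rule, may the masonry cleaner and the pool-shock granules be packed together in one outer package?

No

pH 13.5 meets the Group DG5 criterion (Corrosive), so the masonry cleaner is Group DG5.
With available-oxygen content 9.4 % by mass (≥ 5 % by mass), the pool-shock granules fall in Group DG1.
Group DG5 and Group DG1 may not share an outer package.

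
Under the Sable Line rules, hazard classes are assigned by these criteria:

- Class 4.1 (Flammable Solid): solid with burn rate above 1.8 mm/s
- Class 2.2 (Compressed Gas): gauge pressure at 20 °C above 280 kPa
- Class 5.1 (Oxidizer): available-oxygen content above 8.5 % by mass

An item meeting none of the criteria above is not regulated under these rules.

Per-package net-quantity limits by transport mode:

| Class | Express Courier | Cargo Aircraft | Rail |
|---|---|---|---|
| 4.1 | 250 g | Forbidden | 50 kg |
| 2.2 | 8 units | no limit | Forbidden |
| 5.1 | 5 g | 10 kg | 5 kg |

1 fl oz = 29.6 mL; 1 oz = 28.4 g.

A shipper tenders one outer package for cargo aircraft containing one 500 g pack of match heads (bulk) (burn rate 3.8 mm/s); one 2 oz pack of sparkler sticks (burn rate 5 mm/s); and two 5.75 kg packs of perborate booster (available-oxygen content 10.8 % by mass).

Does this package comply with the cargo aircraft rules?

No

With burn rate 3.8 mm/s (> 1.8 mm/s), the match heads (bulk) fall in Class 4.1.
Sparkler sticks: burn rate 5 mm/s > 1.8 mm/s → Class 4.1 (Flammable Solid).
The perborate booster has available-oxygen content 10.8 % by mass, which is > 8.5 % by mass, so it is Class 5.1 (Oxidizer).
Total Class 4.1: 500 g + (one 2 oz pack = 56.8 g) = 556.8 g.
Class 4.1 is Forbidden by cargo aircraft.
Class 5.1 quantity: two 5.75 kg packs = 11.5 kg.
11.5 kg > 10 kg (cargo aircraft limit, Class 5.1) — over the limit.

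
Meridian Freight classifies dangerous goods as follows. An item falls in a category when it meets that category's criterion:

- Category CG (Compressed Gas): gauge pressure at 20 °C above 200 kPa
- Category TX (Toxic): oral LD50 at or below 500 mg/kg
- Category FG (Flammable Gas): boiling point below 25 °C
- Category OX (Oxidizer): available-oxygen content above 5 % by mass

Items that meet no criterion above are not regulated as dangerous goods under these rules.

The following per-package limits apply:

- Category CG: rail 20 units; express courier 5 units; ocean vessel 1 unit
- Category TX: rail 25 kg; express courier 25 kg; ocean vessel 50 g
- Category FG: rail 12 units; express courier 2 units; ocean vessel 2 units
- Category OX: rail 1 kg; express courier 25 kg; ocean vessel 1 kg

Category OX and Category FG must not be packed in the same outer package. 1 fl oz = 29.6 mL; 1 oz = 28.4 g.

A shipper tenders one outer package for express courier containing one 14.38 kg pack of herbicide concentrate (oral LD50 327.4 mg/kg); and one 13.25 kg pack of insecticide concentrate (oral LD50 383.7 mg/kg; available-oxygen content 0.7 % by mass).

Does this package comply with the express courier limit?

Herbicide concentrate: oral LD50 327.4 mg/kg ≤ 500 mg/kg → Category TX (Toxic).
Oral LD50 383.7 mg/kg meets the Category TX criterion (Toxic), so the insecticide concentrate is Category TX.
Total Category TX: 14.38 kg + 13.25 kg = 27.63 kg.
27.63 kg > 25 kg (express courier limit, Category TX) — over the limit.

No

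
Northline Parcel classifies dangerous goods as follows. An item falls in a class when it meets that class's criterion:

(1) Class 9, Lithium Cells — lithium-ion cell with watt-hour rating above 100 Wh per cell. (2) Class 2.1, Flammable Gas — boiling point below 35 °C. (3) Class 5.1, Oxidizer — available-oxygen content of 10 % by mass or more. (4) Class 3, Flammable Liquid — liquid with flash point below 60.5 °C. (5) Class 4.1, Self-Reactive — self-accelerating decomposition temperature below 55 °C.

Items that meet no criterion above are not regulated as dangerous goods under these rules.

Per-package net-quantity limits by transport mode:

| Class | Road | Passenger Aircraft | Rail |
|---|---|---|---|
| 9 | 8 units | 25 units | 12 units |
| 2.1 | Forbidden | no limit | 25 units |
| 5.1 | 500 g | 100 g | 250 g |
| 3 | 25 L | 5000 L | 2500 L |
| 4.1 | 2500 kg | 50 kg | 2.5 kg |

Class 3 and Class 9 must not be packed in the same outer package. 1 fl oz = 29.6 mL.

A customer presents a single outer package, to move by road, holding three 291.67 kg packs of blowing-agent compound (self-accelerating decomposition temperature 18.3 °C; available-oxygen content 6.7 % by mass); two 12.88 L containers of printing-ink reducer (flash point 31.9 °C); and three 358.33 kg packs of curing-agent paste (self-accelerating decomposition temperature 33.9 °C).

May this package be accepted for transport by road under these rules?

No

The blowing-agent compound has self-accelerating decomposition temperature 18.3 °C, which is < 55 °C, so it is Class 4.1 (Self-Reactive).
The printing-ink reducer has flash point 31.9 °C, which is < 60.5 °C, so it is Class 3 (Flammable Liquid).
Curing-agent paste: self-accelerating decomposition temperature 33.9 °C < 55 °C → Class 4.1 (Self-Reactive).
Class 4.1 net quantity: (three 291.67 kg packs = 875.01 kg) + (three 358.33 kg packs = 1074.99 kg) = 1950 kg.
That is within the Class 4.1 road limit of 2500 kg.
Class 3 quantity: two 12.88 L containers = 25.76 L.
25.76 L exceeds the road limit of 25 L for Class 3.
The segregation rule (Class 3 with Class 9) does not apply to Class 4.1 with Class 3.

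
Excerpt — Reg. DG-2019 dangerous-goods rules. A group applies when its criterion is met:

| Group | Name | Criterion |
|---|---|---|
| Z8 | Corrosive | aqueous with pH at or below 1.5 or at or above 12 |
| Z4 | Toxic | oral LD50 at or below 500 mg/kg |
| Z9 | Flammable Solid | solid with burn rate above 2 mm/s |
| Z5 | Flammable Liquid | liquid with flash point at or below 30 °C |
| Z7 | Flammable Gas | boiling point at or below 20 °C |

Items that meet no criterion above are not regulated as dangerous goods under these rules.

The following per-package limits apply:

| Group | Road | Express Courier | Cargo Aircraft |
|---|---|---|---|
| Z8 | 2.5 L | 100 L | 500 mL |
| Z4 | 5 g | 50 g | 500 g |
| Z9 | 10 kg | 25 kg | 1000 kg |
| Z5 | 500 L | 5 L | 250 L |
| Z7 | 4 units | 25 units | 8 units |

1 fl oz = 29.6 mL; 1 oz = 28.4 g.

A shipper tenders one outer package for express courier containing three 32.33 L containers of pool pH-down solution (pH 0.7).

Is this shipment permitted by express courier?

pH 0.7 meets the Group Z8 criterion (Corrosive), so the pool pH-down solution is Group Z8.
Group Z8 quantity: three 32.33 L containers = 96.99 L.
96.99 L ≤ 100 L (express courier limit, Group Z8) — within limit.

Yes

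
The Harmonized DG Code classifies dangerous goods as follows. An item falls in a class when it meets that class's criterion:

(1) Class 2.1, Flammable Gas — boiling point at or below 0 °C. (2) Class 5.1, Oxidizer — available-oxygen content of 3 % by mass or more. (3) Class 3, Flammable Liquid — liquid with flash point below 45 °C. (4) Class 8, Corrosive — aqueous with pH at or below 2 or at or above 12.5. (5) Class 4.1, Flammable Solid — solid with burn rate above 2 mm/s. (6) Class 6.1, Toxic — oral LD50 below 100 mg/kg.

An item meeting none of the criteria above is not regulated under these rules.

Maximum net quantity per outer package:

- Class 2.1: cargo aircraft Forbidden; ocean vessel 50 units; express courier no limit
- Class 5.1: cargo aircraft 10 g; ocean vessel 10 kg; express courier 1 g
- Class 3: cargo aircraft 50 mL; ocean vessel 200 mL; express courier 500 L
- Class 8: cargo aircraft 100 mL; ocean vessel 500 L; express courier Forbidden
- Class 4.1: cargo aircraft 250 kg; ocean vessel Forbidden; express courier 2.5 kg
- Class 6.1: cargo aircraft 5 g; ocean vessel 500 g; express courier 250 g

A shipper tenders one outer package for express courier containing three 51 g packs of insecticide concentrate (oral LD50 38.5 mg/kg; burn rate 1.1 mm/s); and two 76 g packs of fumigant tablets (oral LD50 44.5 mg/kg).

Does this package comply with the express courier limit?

No

The insecticide concentrate has oral LD50 38.5 mg/kg, which is < 100 mg/kg, so it is Class 6.1 (Toxic).
With oral LD50 44.5 mg/kg (< 100 mg/kg), the fumigant tablets fall in Class 6.1.
Total Class 6.1: (three 51 g packs = 153 g) + (two 76 g packs = 152 g) = 305 g.
That exceeds the Class 6.1 express courier limit of 250 g.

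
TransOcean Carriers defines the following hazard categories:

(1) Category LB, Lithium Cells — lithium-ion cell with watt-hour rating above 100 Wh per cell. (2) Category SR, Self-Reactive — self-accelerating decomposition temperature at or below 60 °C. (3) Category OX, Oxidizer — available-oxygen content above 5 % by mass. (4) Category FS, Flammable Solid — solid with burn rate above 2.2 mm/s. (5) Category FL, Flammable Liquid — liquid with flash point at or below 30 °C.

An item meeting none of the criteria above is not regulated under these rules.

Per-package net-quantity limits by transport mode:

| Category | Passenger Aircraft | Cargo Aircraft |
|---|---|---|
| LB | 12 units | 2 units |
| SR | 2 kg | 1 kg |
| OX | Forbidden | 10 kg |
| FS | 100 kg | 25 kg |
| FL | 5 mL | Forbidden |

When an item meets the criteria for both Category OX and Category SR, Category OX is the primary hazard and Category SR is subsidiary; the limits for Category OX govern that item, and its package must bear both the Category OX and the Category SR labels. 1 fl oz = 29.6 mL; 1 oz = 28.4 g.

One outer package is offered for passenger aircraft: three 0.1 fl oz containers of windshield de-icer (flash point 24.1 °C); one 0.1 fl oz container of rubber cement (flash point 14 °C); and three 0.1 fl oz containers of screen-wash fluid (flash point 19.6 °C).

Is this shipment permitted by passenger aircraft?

With flash point 24.1 °C (≤ 30 °C), the windshield de-icer falls in Category FL.
Flash point 14 °C meets the Category FL criterion (Flammable Liquid), so the rubber cement is Category FL.
With flash point 19.6 °C (≤ 30 °C), the screen-wash fluid falls in Category FL.
Category FL net quantity: (three 0.1 fl oz containers = 8.88 mL) + (one 0.1 fl oz container = 2.96 mL) + (three 0.1 fl oz containers = 8.88 mL) = 20.72 mL.
That exceeds the Category FL passenger aircraft limit of 5 mL.

No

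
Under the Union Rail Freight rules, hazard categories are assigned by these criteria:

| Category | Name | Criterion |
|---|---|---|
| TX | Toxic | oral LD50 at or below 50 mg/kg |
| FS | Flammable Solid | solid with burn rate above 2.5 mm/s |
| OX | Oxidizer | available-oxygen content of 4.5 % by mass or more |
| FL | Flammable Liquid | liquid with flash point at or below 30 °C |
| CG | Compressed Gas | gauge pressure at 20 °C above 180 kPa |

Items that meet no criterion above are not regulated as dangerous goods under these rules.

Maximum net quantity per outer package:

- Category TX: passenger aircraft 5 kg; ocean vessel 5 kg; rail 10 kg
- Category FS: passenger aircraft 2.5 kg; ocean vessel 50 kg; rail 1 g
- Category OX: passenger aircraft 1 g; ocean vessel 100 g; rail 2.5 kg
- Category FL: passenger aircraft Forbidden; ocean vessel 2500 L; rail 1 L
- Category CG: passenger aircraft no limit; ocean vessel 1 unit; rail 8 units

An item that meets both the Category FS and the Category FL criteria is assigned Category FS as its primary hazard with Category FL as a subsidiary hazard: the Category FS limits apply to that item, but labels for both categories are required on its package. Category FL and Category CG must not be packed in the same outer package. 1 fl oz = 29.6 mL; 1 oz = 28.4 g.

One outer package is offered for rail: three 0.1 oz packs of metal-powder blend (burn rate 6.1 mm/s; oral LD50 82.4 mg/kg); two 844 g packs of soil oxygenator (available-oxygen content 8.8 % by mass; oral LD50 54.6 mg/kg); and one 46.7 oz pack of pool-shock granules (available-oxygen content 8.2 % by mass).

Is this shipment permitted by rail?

No

Burn rate 6.1 mm/s meets the Category FS criterion (Flammable Solid), so the metal-powder blend is Category FS.
With available-oxygen content 8.8 % by mass (≥ 4.5 % by mass), the soil oxygenator falls in Category OX.
With available-oxygen content 8.2 % by mass (≥ 4.5 % by mass), the pool-shock granules fall in Category OX.
Total Category OX: (two 844 g packs = 1.688 kg) + (one 46.7 oz pack = 1326.28 g) = 3014.28 g.
3014.28 g exceeds the rail limit of 2.5 kg for Category OX.
Category FS quantity: three 0.1 oz packs = 8.52 g.
8.52 g > 1 g (rail limit, Category FS) — over the limit.
The segregation rule (Category FL with Category CG) does not apply to Category OX with Category FS.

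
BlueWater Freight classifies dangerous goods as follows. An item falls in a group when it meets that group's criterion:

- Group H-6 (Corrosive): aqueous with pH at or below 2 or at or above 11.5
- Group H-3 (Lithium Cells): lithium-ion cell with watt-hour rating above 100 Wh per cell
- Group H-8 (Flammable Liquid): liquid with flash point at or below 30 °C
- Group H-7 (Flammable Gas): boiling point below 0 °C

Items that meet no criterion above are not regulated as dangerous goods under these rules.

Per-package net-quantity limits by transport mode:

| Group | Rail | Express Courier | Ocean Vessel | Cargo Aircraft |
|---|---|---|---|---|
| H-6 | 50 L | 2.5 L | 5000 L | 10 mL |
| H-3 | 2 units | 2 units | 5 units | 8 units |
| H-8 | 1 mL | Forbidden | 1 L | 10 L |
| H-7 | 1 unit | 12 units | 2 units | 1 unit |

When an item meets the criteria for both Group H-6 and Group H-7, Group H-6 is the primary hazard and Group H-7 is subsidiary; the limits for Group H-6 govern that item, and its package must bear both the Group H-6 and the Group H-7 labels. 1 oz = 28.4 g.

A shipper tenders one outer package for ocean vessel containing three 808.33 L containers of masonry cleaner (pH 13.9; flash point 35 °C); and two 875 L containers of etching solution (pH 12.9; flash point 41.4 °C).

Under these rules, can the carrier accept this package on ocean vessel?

The masonry cleaner has pH 13.9, which is ≥ 11.5, so it is Group H-6 (Corrosive).
The etching solution has pH 12.9, which is ≥ 11.5, so it is Group H-6 (Corrosive).
Total Group H-6: (three 808.33 L containers = 2424.99 L) + (two 875 L containers = 1750 L) = 4174.99 L.
4174.99 L ≤ 5000 L (ocean vessel limit, Group H-6) — within limit.

Yes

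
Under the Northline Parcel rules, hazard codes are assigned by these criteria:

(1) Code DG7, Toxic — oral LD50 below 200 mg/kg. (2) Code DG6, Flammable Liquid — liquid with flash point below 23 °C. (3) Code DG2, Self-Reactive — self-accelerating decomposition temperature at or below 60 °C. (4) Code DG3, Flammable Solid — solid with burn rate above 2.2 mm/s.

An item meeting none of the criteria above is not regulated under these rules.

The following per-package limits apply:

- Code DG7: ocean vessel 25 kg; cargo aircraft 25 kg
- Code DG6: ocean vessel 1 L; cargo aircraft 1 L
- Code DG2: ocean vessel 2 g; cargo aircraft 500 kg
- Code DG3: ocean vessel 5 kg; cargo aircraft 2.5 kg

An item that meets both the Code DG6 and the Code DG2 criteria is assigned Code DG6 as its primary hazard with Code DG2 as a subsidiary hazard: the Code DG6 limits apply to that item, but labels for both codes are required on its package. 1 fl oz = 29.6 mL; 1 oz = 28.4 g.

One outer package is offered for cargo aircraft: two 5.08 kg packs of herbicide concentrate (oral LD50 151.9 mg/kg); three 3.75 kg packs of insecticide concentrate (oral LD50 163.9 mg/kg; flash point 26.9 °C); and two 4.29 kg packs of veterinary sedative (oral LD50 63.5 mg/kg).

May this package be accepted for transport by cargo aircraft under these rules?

Oral LD50 151.9 mg/kg meets the Code DG7 criterion (Toxic), so the herbicide concentrate is Code DG7.
Insecticide concentrate: oral LD50 163.9 mg/kg < 200 mg/kg → Code DG7 (Toxic).
With oral LD50 63.5 mg/kg (< 200 mg/kg), the veterinary sedative falls in Code DG7.
Code DG7 net quantity: (two 5.08 kg packs = 10.16 kg) + (three 3.75 kg packs = 11.25 kg) + (two 4.29 kg packs = 8.58 kg) = 29.99 kg.
29.99 kg > 25 kg (cargo aircraft limit, Code DG7) — over the limit.

No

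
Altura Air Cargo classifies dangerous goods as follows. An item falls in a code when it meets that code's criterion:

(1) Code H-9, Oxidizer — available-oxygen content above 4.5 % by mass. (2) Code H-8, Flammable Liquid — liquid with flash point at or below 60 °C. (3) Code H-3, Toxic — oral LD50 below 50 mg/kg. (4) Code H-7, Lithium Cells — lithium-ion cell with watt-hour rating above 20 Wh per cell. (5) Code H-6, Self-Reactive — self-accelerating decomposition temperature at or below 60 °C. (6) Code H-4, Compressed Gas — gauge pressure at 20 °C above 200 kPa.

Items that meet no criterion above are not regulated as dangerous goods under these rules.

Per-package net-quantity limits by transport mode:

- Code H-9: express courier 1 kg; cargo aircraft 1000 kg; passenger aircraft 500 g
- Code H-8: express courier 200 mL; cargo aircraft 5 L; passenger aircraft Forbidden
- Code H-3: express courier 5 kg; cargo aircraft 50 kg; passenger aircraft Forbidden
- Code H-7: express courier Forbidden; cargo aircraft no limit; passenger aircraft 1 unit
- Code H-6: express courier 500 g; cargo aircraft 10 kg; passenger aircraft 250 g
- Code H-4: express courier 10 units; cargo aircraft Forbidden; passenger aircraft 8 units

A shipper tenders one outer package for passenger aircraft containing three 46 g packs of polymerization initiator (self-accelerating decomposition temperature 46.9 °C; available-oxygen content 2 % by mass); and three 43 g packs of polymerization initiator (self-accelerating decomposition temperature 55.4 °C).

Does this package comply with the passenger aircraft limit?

With self-accelerating decomposition temperature 46.9 °C (≤ 60 °C), the polymerization initiator falls in Code H-6.
The polymerization initiator has self-accelerating decomposition temperature 55.4 °C, which is ≤ 60 °C, so it is Code H-6 (Self-Reactive).
Code H-6 net quantity: (three 46 g packs = 138 g) + (three 43 g packs = 129 g) = 267 g.
267 g > 250 g (passenger aircraft limit, Code H-6) — over the limit.

No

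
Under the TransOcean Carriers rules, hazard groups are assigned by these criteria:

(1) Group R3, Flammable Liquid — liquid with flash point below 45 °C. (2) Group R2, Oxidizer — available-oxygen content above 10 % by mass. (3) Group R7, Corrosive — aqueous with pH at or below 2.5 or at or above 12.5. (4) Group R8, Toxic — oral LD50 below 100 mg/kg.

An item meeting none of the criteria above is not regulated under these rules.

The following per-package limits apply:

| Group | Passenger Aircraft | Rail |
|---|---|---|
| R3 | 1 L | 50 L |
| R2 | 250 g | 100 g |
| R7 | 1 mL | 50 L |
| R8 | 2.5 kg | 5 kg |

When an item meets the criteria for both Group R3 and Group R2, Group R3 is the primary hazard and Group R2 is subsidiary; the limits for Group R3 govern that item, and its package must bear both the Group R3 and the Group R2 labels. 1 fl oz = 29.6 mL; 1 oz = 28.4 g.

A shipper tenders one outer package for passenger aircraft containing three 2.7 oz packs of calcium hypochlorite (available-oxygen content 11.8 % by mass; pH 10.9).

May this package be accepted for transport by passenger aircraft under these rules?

Calcium hypochlorite: available-oxygen content 11.8 % by mass > 10 % by mass → Group R2 (Oxidizer).
Group R2 quantity: three 2.7 oz packs = 230.04 g.
230.04 g is within the passenger aircraft limit of 250 g for Group R2.

Yes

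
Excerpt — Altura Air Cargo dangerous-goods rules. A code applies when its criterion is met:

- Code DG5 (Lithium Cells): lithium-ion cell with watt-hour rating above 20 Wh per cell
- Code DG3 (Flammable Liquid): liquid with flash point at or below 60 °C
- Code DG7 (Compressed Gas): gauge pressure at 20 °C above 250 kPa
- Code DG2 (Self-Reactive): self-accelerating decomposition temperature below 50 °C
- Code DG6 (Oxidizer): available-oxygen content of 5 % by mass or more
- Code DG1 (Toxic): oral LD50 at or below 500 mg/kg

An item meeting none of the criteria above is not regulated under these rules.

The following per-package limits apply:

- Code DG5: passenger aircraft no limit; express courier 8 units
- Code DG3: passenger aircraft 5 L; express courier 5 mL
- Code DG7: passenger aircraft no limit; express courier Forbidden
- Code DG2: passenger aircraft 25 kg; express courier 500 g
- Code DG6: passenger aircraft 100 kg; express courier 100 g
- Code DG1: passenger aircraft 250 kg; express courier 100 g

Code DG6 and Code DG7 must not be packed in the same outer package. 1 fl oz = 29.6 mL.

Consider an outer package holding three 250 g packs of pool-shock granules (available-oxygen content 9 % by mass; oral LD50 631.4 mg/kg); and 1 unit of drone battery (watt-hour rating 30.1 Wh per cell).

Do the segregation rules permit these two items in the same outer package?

Pool-shock granules: available-oxygen content 9 % by mass ≥ 5 % by mass → Code DG6 (Oxidizer).
The drone battery has watt-hour rating 30.1 Wh per cell, which is > 20 Wh per cell, so it is Code DG5 (Lithium Cells).
No segregation rule bars Code DG6 with Code DG5.

Yes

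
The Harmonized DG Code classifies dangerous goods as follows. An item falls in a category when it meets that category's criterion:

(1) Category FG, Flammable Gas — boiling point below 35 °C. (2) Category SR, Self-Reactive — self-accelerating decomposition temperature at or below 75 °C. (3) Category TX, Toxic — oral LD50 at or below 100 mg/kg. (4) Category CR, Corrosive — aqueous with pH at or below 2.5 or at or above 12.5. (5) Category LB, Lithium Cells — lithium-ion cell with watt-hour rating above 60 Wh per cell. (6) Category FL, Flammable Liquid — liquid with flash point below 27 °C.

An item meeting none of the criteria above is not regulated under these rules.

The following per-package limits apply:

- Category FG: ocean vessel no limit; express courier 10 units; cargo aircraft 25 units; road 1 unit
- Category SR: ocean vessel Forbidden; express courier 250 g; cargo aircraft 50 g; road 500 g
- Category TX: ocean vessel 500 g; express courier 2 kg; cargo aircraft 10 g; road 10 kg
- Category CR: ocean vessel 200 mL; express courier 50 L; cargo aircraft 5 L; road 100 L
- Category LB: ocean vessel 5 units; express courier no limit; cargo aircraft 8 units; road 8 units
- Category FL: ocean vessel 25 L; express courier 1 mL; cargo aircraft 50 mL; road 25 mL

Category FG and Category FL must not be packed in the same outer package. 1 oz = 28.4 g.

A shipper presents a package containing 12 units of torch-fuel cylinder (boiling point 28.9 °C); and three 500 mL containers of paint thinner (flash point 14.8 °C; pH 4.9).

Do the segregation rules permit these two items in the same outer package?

The torch-fuel cylinder has boiling point 28.9 °C, which is < 35 °C, so it is Category FG (Flammable Gas).
With flash point 14.8 °C (< 27 °C), the paint thinner falls in Category FL.
Category FG and Category FL may not share an outer package.

No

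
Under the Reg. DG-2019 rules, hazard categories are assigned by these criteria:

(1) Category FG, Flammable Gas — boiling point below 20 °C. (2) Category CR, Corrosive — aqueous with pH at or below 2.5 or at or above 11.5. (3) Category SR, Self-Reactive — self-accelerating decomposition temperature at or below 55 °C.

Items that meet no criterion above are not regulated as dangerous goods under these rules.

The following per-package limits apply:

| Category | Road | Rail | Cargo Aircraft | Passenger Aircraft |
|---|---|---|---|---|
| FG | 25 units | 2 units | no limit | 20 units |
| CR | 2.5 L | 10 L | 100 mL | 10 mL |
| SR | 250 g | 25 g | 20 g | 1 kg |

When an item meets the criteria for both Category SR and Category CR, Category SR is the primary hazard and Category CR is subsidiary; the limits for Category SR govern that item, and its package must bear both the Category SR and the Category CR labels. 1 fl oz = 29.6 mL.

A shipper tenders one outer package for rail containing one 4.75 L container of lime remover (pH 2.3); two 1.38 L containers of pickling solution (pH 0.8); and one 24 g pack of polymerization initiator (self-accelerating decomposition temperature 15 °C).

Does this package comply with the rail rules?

Yes

The lime remover has pH 2.3, which is ≤ 2.5, so it is Category CR (Corrosive).
With pH 0.8 (≤ 2.5), the pickling solution falls in Category CR.
With self-accelerating decomposition temperature 15 °C (≤ 55 °C), the polymerization initiator falls in Category SR.
Category SR quantity: 24 g.
That is within the Category SR rail limit of 25 g.
Category CR net quantity: 4.75 L + (two 1.38 L containers = 2.76 L) = 7.51 L.
7.51 L is within the rail limit of 10 L for Category CR.
Every hazard category is within its rail limit and no segregation rule is violated.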